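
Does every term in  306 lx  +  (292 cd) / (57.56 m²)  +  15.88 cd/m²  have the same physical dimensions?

Reduce each to base SI dimensions:
  306 lx:  lx = lm·m⁻² = m⁻²·cd
  (292 cd) / (57.56 m²):  [cd] / [m²] = m⁻²·cd
  15.88 cd/m²:  cd·m⁻² = m⁻²·cd
Every term reduces to m⁻²·cd.

Yes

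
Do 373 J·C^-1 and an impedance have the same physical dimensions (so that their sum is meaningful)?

No

Expand each in SI base units:
  373 J·C^-1:  J·C⁻¹ = N·m·(s·A)⁻¹ = kg·m²·s⁻³·A⁻¹
  an impedance:  [impedance] = kg·m²·s⁻³·A⁻²
kg·m²·s⁻³·A⁻¹ ≠ kg·m²·s⁻³·A⁻², so they cannot be added.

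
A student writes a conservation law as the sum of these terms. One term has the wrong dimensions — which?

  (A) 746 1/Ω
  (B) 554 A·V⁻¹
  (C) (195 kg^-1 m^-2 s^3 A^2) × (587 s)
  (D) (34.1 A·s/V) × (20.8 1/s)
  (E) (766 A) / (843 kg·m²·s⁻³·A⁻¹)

Reduce each to base SI dimensions:
  (A) Ω⁻¹ = (V·A⁻¹)⁻¹ = kg⁻¹·m⁻²·s³·A²
  (B) A·V⁻¹ = A·(J·C⁻¹)⁻¹ = kg⁻¹·m⁻²·s³·A²
  (C) [kg⁻¹·m⁻²·s³·A²] · [s] = kg⁻¹·m⁻²·s⁴·A²
  (D) [kg⁻¹·m⁻²·s⁴·A²] · [s⁻¹] = kg⁻¹·m⁻²·s³·A²
  (E) [A] / [kg·m²·s⁻³·A⁻¹] = kg⁻¹·m⁻²·s³·A²
All reduce to kg⁻¹·m⁻²·s³·A² except (C), which is kg⁻¹·m⁻²·s⁴·A².

(C)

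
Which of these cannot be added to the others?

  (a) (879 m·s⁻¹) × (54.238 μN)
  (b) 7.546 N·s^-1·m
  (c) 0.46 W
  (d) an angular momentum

In SI base units:
  (a) [m·s⁻¹] · [kg·m·s⁻²] = kg·m²·s⁻³
  (b) N·m·s⁻¹ = kg·m·s⁻²·m·s⁻¹ = kg·m²·s⁻³
  (c) W = J·s⁻¹ = kg·m²·s⁻³
  (d) [angular momentum] = kg·m²·s⁻¹
All reduce to kg·m²·s⁻³ except (d), which is kg·m²·s⁻¹.

(d)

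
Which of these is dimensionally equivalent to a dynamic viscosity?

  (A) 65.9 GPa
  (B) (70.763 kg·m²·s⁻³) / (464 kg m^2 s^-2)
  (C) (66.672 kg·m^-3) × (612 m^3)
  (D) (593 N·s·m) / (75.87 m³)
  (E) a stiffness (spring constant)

(D)

Reference: [dynamic viscosity] = kg·m⁻¹·s⁻¹.
Each option:
  (A) Pa = N·m⁻² = kg·m⁻¹·s⁻²
  (B) [kg·m²·s⁻³] / [kg·m²·s⁻²] = s⁻¹
  (C) [kg·m⁻³] · [m³] = kg
  (D) [kg·m²·s⁻¹] / [m³] = kg·m⁻¹·s⁻¹  ← same
  (E) [stiffness (spring constant)] = kg·s⁻²
Only (D) matches kg·m⁻¹·s⁻¹.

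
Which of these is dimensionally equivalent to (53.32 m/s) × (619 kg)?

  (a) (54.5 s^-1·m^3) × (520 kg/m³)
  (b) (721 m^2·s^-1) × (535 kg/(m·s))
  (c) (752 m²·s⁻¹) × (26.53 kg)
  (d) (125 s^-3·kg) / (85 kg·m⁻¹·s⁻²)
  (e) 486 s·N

(e)

Reference: [m·s⁻¹] · [kg] = kg·m·s⁻¹.
Each option:
  (a) [m³·s⁻¹] · [kg·m⁻³] = kg·s⁻¹
  (b) [m²·s⁻¹] · [kg·m⁻¹·s⁻¹] = kg·m·s⁻²
  (c) [m²·s⁻¹] · [kg] = kg·m²·s⁻¹
  (d) [kg·s⁻³] / [kg·m⁻¹·s⁻²] = m·s⁻¹
  (e) N·s = kg·m·s⁻²·s = kg·m·s⁻¹  ← same
Only (e) matches kg·m·s⁻¹.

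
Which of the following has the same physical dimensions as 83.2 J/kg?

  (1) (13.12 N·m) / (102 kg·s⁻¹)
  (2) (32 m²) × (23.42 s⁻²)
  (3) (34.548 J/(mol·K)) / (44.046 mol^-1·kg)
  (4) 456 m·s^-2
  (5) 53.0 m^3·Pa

Reference: J·kg⁻¹ = N·m·kg⁻¹ = m²·s⁻².
Each option:
  (1) [kg·m²·s⁻²] / [kg·s⁻¹] = m²·s⁻¹
  (2) [m²] · [s⁻²] = m²·s⁻²  ← same
  (3) [kg·m²·s⁻²·K⁻¹·mol⁻¹] / [kg·mol⁻¹] = m²·s⁻²·K⁻¹
  (4) m·s⁻²
  (5) Pa·m³ = N·m⁻²·m³ = kg·m²·s⁻²
Only (2) matches m²·s⁻².

(2)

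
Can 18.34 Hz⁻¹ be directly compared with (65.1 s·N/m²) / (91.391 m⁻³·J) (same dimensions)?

Yes

Reduce each to base SI dimensions:
  18.34 Hz⁻¹:  Hz⁻¹ = (s⁻¹)⁻¹ = s
  (65.1 s·N/m²) / (91.391 m⁻³·J):  [kg·m⁻¹·s⁻¹] / [kg·m⁻¹·s⁻²] = s
Both are s, so they have the same dimensions and can be added.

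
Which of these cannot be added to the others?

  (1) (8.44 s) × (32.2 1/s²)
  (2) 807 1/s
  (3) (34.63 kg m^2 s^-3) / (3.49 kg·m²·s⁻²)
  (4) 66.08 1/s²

(4)

In SI base units:
  (1) [s] · [s⁻²] = s⁻¹
  (2) s⁻¹
  (3) [kg·m²·s⁻³] / [kg·m²·s⁻²] = s⁻¹
  (4) s⁻²
All reduce to s⁻¹ except (4), which is s⁻².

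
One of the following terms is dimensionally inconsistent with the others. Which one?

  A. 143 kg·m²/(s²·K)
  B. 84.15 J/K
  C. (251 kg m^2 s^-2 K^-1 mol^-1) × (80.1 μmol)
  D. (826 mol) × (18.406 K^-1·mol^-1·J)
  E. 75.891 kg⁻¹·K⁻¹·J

E.

Dimensions:
  A. kg·m²·s⁻²·K⁻¹
  B. J·K⁻¹ = N·m·K⁻¹ = kg·m²·s⁻²·K⁻¹
  C. [kg·m²·s⁻²·K⁻¹·mol⁻¹] · [mol] = kg·m²·s⁻²·K⁻¹
  D. [mol] · [kg·m²·s⁻²·K⁻¹·mol⁻¹] = kg·m²·s⁻²·K⁻¹
  E. J·kg⁻¹·K⁻¹ = N·m·kg⁻¹·K⁻¹ = m²·s⁻²·K⁻¹
All reduce to kg·m²·s⁻²·K⁻¹ except E., which is m²·s⁻²·K⁻¹.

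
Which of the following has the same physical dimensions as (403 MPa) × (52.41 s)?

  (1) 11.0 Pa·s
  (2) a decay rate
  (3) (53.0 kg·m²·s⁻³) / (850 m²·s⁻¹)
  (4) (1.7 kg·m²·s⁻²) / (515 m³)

(1)

Reference: [kg·m⁻¹·s⁻²] · [s] = kg·m⁻¹·s⁻¹.
Each option:
  (1) Pa·s = N·m⁻²·s = kg·m⁻¹·s⁻¹  ← same
  (2) [decay rate] = s⁻¹
  (3) [kg·m²·s⁻³] / [m²·s⁻¹] = kg·s⁻²
  (4) [kg·m²·s⁻²] / [m³] = kg·m⁻¹·s⁻²
Only (1) matches kg·m⁻¹·s⁻¹.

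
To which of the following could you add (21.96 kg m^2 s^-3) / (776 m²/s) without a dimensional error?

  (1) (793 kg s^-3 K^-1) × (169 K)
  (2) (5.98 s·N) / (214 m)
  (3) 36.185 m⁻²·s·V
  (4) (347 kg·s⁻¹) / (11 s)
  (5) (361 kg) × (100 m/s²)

(4)

Reference: [kg·m²·s⁻³] / [m²·s⁻¹] = kg·s⁻².
Each option:
  (1) [kg·s⁻³·K⁻¹] · [K] = kg·s⁻³
  (2) [kg·m·s⁻¹] / [m] = kg·s⁻¹
  (3) V·s·m⁻² = J·C⁻¹·s·m⁻² = kg·s⁻²·A⁻¹
  (4) [kg·s⁻¹] / [s] = kg·s⁻²  ← same
  (5) [kg] · [m·s⁻²] = kg·m·s⁻²
Only (4) matches kg·s⁻².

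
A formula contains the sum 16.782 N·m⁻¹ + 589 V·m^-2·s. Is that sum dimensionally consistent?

No

Reduce each to base SI dimensions:
  16.782 N·m⁻¹:  N·m⁻¹ = kg·m·s⁻²·m⁻¹ = kg·s⁻²
  589 V·m^-2·s:  V·s·m⁻² = J·C⁻¹·s·m⁻² = kg·s⁻²·A⁻¹
kg·s⁻² ≠ kg·s⁻²·A⁻¹, so they cannot be added.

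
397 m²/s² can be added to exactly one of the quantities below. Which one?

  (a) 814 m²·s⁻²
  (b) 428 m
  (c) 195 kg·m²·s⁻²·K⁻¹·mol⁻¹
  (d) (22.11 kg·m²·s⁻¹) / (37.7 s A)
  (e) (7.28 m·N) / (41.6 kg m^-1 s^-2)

Reference: m²·s⁻².
Each option:
  (a) m²·s⁻²  ← same
  (b) m
  (c) kg·m²·s⁻²·K⁻¹·mol⁻¹
  (d) [kg·m²·s⁻¹] / [s·A] = kg·m²·s⁻²·A⁻¹
  (e) [kg·m²·s⁻²] / [kg·m⁻¹·s⁻²] = m³
Only (a) matches m²·s⁻².

(a)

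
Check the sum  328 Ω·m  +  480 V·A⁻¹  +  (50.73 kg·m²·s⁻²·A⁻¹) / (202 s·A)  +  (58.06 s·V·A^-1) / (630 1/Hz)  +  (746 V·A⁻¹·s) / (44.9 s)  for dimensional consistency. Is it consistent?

Work out the base dimensions of each:
  328 Ω·m:  Ω·m = V·A⁻¹·m = kg·m³·s⁻³·A⁻²
  480 V·A⁻¹:  V·A⁻¹ = J·C⁻¹·A⁻¹ = kg·m²·s⁻³·A⁻²
  (50.73 kg·m²·s⁻²·A⁻¹) / (202 s·A):  [kg·m²·s⁻²·A⁻¹] / [s·A] = kg·m²·s⁻³·A⁻²
  (58.06 s·V·A^-1) / (630 1/Hz):  [kg·m²·s⁻²·A⁻²] / [s] = kg·m²·s⁻³·A⁻²
  (746 V·A⁻¹·s) / (44.9 s):  [kg·m²·s⁻²·A⁻²] / [s] = kg·m²·s⁻³·A⁻²
The terms do not share a single dimension (kg·m²·s⁻³·A⁻² vs kg·m³·s⁻³·A⁻²).

No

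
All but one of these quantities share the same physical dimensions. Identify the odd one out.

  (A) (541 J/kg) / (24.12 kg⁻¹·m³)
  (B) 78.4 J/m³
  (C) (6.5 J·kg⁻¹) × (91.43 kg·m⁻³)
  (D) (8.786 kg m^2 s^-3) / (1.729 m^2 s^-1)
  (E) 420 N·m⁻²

Work out the base dimensions of each:
  (A) [m²·s⁻²] / [kg⁻¹·m³] = kg·m⁻¹·s⁻²
  (B) J·m⁻³ = N·m·m⁻³ = kg·m⁻¹·s⁻²
  (C) [m²·s⁻²] · [kg·m⁻³] = kg·m⁻¹·s⁻²
  (D) [kg·m²·s⁻³] / [m²·s⁻¹] = kg·s⁻²
  (E) N·m⁻² = kg·m·s⁻²·m⁻² = kg·m⁻¹·s⁻²
All reduce to kg·m⁻¹·s⁻² except (D), which is kg·s⁻².

(D)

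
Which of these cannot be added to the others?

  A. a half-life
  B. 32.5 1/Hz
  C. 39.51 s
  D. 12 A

D.

Reduce each to base SI dimensions:
  A. [half-life] = s
  B. Hz⁻¹ = (s⁻¹)⁻¹ = s
  C. s
  D. A
All reduce to s except D., which is A.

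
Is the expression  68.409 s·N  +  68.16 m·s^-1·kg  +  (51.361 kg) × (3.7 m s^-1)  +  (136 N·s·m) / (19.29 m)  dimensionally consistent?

Yes

Work out the base dimensions of each:
  68.409 s·N:  N·s = kg·m·s⁻²·s = kg·m·s⁻¹
  68.16 m·s^-1·kg:  kg·m·s⁻¹
  (51.361 kg) × (3.7 m s^-1):  [kg] · [m·s⁻¹] = kg·m·s⁻¹
  (136 N·s·m) / (19.29 m):  [kg·m²·s⁻¹] / [m] = kg·m·s⁻¹
Every term reduces to kg·m·s⁻¹.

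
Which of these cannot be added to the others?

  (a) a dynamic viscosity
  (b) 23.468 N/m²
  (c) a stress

Expand each in SI base units:
  (a) [dynamic viscosity] = kg·m⁻¹·s⁻¹
  (b) N·m⁻² = kg·m·s⁻²·m⁻² = kg·m⁻¹·s⁻²
  (c) [stress] = kg·m⁻¹·s⁻²
All reduce to kg·m⁻¹·s⁻² except (a), which is kg·m⁻¹·s⁻¹.

(a)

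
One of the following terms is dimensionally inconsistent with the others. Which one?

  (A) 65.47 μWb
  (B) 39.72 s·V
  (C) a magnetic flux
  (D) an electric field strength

(D)

Work out the base dimensions of each:
  (A) Wb = V·s = kg·m²·s⁻²·A⁻¹
  (B) V·s = J·C⁻¹·s = kg·m²·s⁻²·A⁻¹
  (C) [magnetic flux] = kg·m²·s⁻²·A⁻¹
  (D) [electric field strength] = kg·m·s⁻³·A⁻¹
All reduce to kg·m²·s⁻²·A⁻¹ except (D), which is kg·m·s⁻³·A⁻¹.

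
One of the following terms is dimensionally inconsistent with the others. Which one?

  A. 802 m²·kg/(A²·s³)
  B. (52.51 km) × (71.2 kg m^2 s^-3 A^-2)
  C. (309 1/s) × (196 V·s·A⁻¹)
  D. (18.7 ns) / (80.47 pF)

Dimensions:
  A. kg·m²·s⁻³·A⁻²
  B. [m] · [kg·m²·s⁻³·A⁻²] = kg·m³·s⁻³·A⁻²
  C. [s⁻¹] · [kg·m²·s⁻²·A⁻²] = kg·m²·s⁻³·A⁻²
  D. [s] / [kg⁻¹·m⁻²·s⁴·A²] = kg·m²·s⁻³·A⁻²
All reduce to kg·m²·s⁻³·A⁻² except B., which is kg·m³·s⁻³·A⁻².

B.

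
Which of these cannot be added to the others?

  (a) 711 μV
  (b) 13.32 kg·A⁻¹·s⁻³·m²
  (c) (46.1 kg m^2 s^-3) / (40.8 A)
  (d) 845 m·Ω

Dimensions:
  (a) V = J·C⁻¹ = kg·m²·s⁻³·A⁻¹
  (b) kg·m²·s⁻³·A⁻¹
  (c) [kg·m²·s⁻³] / [A] = kg·m²·s⁻³·A⁻¹
  (d) Ω·m = V·A⁻¹·m = kg·m³·s⁻³·A⁻²
All reduce to kg·m²·s⁻³·A⁻¹ except (d), which is kg·m³·s⁻³·A⁻².

(d)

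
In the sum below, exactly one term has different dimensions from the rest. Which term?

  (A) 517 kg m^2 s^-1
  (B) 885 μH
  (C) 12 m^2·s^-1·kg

Expand each in SI base units:
  (A) kg·m²·s⁻¹
  (B) H = V·s·A⁻¹ = kg·m²·s⁻²·A⁻²
  (C) kg·m²·s⁻¹
All reduce to kg·m²·s⁻¹ except (B), which is kg·m²·s⁻²·A⁻².

(B)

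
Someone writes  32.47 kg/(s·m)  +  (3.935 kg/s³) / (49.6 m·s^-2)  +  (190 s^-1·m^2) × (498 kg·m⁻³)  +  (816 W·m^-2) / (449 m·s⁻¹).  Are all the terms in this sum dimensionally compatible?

Work out the base dimensions of each:
  32.47 kg/(s·m):  kg·m⁻¹·s⁻¹
  (3.935 kg/s³) / (49.6 m·s^-2):  [kg·s⁻³] / [m·s⁻²] = kg·m⁻¹·s⁻¹
  (190 s^-1·m^2) × (498 kg·m⁻³):  [m²·s⁻¹] · [kg·m⁻³] = kg·m⁻¹·s⁻¹
  (816 W·m^-2) / (449 m·s⁻¹):  [kg·s⁻³] / [m·s⁻¹] = kg·m⁻¹·s⁻²
The terms do not share a single dimension (kg·m⁻¹·s⁻² vs kg·m⁻¹·s⁻¹).

No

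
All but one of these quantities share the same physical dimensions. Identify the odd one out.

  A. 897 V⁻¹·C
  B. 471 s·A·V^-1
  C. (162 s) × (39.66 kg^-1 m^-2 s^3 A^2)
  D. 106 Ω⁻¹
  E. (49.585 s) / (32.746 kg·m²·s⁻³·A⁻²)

D.

Work out the base dimensions of each:
  A. C·V⁻¹ = s·A·(J·C⁻¹)⁻¹ = kg⁻¹·m⁻²·s⁴·A²
  B. A·s·V⁻¹ = A·s·(J·C⁻¹)⁻¹ = kg⁻¹·m⁻²·s⁴·A²
  C. [s] · [kg⁻¹·m⁻²·s³·A²] = kg⁻¹·m⁻²·s⁴·A²
  D. Ω⁻¹ = (V·A⁻¹)⁻¹ = kg⁻¹·m⁻²·s³·A²
  E. [s] / [kg·m²·s⁻³·A⁻²] = kg⁻¹·m⁻²·s⁴·A²
All reduce to kg⁻¹·m⁻²·s⁴·A² except D., which is kg⁻¹·m⁻²·s³·A².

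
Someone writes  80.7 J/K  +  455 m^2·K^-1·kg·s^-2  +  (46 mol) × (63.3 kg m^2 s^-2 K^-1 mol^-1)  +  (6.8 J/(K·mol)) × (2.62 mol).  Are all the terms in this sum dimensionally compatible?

Yes

In SI base units:
  80.7 J/K:  J·K⁻¹ = N·m·K⁻¹ = kg·m²·s⁻²·K⁻¹
  455 m^2·K^-1·kg·s^-2:  kg·m²·s⁻²·K⁻¹
  (46 mol) × (63.3 kg m^2 s^-2 K^-1 mol^-1):  [mol] · [kg·m²·s⁻²·K⁻¹·mol⁻¹] = kg·m²·s⁻²·K⁻¹
  (6.8 J/(K·mol)) × (2.62 mol):  [kg·m²·s⁻²·K⁻¹·mol⁻¹] · [mol] = kg·m²·s⁻²·K⁻¹
Every term reduces to kg·m²·s⁻²·K⁻¹.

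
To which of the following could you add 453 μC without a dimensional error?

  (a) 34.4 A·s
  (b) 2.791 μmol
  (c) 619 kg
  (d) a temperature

(a)

Reference: C = s·A.
Each option:
  (a) A·s = s·A  ← same
  (b) mol
  (c) kg
  (d) [temperature] = K
Only (a) matches s·A.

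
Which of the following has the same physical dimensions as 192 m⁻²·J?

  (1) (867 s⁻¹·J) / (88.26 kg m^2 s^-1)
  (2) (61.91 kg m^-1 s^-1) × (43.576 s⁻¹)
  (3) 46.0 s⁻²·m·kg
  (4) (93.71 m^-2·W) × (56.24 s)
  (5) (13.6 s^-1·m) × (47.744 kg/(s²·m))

(4)

Reference: J·m⁻² = N·m·m⁻² = kg·s⁻².
Each option:
  (1) [kg·m²·s⁻³] / [kg·m²·s⁻¹] = s⁻²
  (2) [kg·m⁻¹·s⁻¹] · [s⁻¹] = kg·m⁻¹·s⁻²
  (3) kg·m·s⁻²
  (4) [kg·s⁻³] · [s] = kg·s⁻²  ← same
  (5) [m·s⁻¹] · [kg·m⁻¹·s⁻²] = kg·s⁻³
Only (4) matches kg·s⁻².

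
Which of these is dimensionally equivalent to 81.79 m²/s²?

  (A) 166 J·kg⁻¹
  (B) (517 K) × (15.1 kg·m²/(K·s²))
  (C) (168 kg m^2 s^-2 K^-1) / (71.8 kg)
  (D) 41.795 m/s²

Reference: m²·s⁻².
Each option:
  (A) J·kg⁻¹ = N·m·kg⁻¹ = m²·s⁻²  ← same
  (B) [K] · [kg·m²·s⁻²·K⁻¹] = kg·m²·s⁻²
  (C) [kg·m²·s⁻²·K⁻¹] / [kg] = m²·s⁻²·K⁻¹
  (D) m·s⁻²
Only (A) matches m²·s⁻².

(A)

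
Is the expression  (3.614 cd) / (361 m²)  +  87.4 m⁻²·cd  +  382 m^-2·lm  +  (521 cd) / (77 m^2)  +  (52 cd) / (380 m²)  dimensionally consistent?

In SI base units:
  (3.614 cd) / (361 m²):  [cd] / [m²] = m⁻²·cd
  87.4 m⁻²·cd:  cd·m⁻² = m⁻²·cd
  382 m^-2·lm:  lm·m⁻² = cd·m⁻² = m⁻²·cd
  (521 cd) / (77 m^2):  [cd] / [m²] = m⁻²·cd
  (52 cd) / (380 m²):  [cd] / [m²] = m⁻²·cd
Every term reduces to m⁻²·cd.

Yes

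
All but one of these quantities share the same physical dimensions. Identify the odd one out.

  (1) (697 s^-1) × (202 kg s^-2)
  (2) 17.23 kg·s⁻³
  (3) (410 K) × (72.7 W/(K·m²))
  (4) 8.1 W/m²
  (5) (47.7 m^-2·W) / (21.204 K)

Dimensions:
  (1) [s⁻¹] · [kg·s⁻²] = kg·s⁻³
  (2) kg·s⁻³
  (3) [K] · [kg·s⁻³·K⁻¹] = kg·s⁻³
  (4) W·m⁻² = J·s⁻¹·m⁻² = kg·s⁻³
  (5) [kg·s⁻³] / [K] = kg·s⁻³·K⁻¹
All reduce to kg·s⁻³ except (5), which is kg·s⁻³·K⁻¹.

(5)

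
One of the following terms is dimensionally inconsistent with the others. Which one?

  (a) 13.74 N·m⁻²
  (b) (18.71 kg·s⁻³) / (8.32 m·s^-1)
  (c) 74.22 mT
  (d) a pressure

Expand each in SI base units:
  (a) N·m⁻² = kg·m·s⁻²·m⁻² = kg·m⁻¹·s⁻²
  (b) [kg·s⁻³] / [m·s⁻¹] = kg·m⁻¹·s⁻²
  (c) T = Wb·m⁻² = kg·s⁻²·A⁻¹
  (d) [pressure] = kg·m⁻¹·s⁻²
All reduce to kg·m⁻¹·s⁻² except (c), which is kg·s⁻²·A⁻¹.

(c)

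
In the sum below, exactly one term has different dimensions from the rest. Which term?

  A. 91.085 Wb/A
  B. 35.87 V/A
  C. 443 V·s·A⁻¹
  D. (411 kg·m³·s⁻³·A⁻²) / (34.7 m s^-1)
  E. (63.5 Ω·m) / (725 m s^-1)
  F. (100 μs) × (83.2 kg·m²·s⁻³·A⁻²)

Dimensions:
  A. Wb·A⁻¹ = V·s·A⁻¹ = kg·m²·s⁻²·A⁻²
  B. V·A⁻¹ = J·C⁻¹·A⁻¹ = kg·m²·s⁻³·A⁻²
  C. V·s·A⁻¹ = J·C⁻¹·s·A⁻¹ = kg·m²·s⁻²·A⁻²
  D. [kg·m³·s⁻³·A⁻²] / [m·s⁻¹] = kg·m²·s⁻²·A⁻²
  E. [kg·m³·s⁻³·A⁻²] / [m·s⁻¹] = kg·m²·s⁻²·A⁻²
  F. [s] · [kg·m²·s⁻³·A⁻²] = kg·m²·s⁻²·A⁻²
All reduce to kg·m²·s⁻²·A⁻² except B., which is kg·m²·s⁻³·A⁻².

B.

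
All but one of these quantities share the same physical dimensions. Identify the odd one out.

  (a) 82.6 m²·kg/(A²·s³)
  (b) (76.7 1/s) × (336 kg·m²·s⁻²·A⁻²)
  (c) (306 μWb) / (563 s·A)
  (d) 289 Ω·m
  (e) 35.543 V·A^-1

(d)

Dimensions:
  (a) kg·m²·s⁻³·A⁻²
  (b) [s⁻¹] · [kg·m²·s⁻²·A⁻²] = kg·m²·s⁻³·A⁻²
  (c) [kg·m²·s⁻²·A⁻¹] / [s·A] = kg·m²·s⁻³·A⁻²
  (d) Ω·m = V·A⁻¹·m = kg·m³·s⁻³·A⁻²
  (e) V·A⁻¹ = J·C⁻¹·A⁻¹ = kg·m²·s⁻³·A⁻²
All reduce to kg·m²·s⁻³·A⁻² except (d), which is kg·m³·s⁻³·A⁻².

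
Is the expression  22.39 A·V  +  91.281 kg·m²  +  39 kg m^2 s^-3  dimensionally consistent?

No

In SI base units:
  22.39 A·V:  V·A = J·C⁻¹·A = kg·m²·s⁻³
  91.281 kg·m²:  kg·m²
  39 kg m^2 s^-3:  kg·m²·s⁻³
The terms do not share a single dimension (kg·m² vs kg·m²·s⁻³).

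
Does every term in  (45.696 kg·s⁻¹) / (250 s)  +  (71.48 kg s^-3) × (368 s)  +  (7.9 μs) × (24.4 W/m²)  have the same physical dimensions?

Expand each in SI base units:
  (45.696 kg·s⁻¹) / (250 s):  [kg·s⁻¹] / [s] = kg·s⁻²
  (71.48 kg s^-3) × (368 s):  [kg·s⁻³] · [s] = kg·s⁻²
  (7.9 μs) × (24.4 W/m²):  [s] · [kg·s⁻³] = kg·s⁻²
Every term reduces to kg·s⁻².

Yes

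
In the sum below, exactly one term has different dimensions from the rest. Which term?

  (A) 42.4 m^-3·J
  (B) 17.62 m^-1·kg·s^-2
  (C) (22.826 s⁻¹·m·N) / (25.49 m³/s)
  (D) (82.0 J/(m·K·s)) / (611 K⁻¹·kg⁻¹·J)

In SI base units:
  (A) J·m⁻³ = N·m·m⁻³ = kg·m⁻¹·s⁻²
  (B) kg·m⁻¹·s⁻²
  (C) [kg·m²·s⁻³] / [m³·s⁻¹] = kg·m⁻¹·s⁻²
  (D) [kg·m·s⁻³·K⁻¹] / [m²·s⁻²·K⁻¹] = kg·m⁻¹·s⁻¹
All reduce to kg·m⁻¹·s⁻² except (D), which is kg·m⁻¹·s⁻¹.

(D)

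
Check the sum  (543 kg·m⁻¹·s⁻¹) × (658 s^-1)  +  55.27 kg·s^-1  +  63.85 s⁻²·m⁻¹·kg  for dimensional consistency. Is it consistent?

No

Work out the base dimensions of each:
  (543 kg·m⁻¹·s⁻¹) × (658 s^-1):  [kg·m⁻¹·s⁻¹] · [s⁻¹] = kg·m⁻¹·s⁻²
  55.27 kg·s^-1:  kg·s⁻¹
  63.85 s⁻²·m⁻¹·kg:  kg·m⁻¹·s⁻²
The terms do not share a single dimension (kg·m⁻¹·s⁻² vs kg·s⁻¹).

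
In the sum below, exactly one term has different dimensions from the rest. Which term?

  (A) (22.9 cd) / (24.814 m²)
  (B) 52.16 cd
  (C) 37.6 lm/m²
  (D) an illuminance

In SI base units:
  (A) [cd] / [m²] = m⁻²·cd
  (B) cd
  (C) lm·m⁻² = cd·m⁻² = m⁻²·cd
  (D) [illuminance] = m⁻²·cd
All reduce to m⁻²·cd except (B), which is cd.

(B)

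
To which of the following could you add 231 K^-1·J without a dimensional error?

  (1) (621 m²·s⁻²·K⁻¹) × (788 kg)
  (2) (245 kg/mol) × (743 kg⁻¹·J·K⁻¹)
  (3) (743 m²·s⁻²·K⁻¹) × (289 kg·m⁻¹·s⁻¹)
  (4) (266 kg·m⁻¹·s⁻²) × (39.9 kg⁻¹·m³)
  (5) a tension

Reference: J·K⁻¹ = N·m·K⁻¹ = kg·m²·s⁻²·K⁻¹.
Each option:
  (1) [m²·s⁻²·K⁻¹] · [kg] = kg·m²·s⁻²·K⁻¹  ← same
  (2) [kg·mol⁻¹] · [m²·s⁻²·K⁻¹] = kg·m²·s⁻²·K⁻¹·mol⁻¹
  (3) [m²·s⁻²·K⁻¹] · [kg·m⁻¹·s⁻¹] = kg·m·s⁻³·K⁻¹
  (4) [kg·m⁻¹·s⁻²] · [kg⁻¹·m³] = m²·s⁻²
  (5) [tension] = kg·m·s⁻²
Only (1) matches kg·m²·s⁻²·K⁻¹.

(1)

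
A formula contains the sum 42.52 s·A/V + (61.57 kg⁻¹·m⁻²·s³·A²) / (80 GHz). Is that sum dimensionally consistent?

Yes

Dimensions:
  42.52 s·A/V:  A·s·V⁻¹ = A·s·(J·C⁻¹)⁻¹ = kg⁻¹·m⁻²·s⁴·A²
  (61.57 kg⁻¹·m⁻²·s³·A²) / (80 GHz):  [kg⁻¹·m⁻²·s³·A²] / [s⁻¹] = kg⁻¹·m⁻²·s⁴·A²
Both are kg⁻¹·m⁻²·s⁴·A², so they have the same dimensions and can be added.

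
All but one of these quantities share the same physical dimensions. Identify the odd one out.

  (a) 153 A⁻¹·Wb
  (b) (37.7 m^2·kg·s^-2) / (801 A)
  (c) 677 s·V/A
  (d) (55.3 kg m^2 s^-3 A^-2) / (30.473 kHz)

(b)

Reduce each to base SI dimensions:
  (a) Wb·A⁻¹ = V·s·A⁻¹ = kg·m²·s⁻²·A⁻²
  (b) [kg·m²·s⁻²] / [A] = kg·m²·s⁻²·A⁻¹
  (c) V·s·A⁻¹ = J·C⁻¹·s·A⁻¹ = kg·m²·s⁻²·A⁻²
  (d) [kg·m²·s⁻³·A⁻²] / [s⁻¹] = kg·m²·s⁻²·A⁻²
All reduce to kg·m²·s⁻²·A⁻² except (b), which is kg·m²·s⁻²·A⁻¹.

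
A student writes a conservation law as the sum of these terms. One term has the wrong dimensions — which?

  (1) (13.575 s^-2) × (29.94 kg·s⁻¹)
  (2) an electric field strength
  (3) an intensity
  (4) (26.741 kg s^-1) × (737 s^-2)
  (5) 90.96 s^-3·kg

In SI base units:
  (1) [s⁻²] · [kg·s⁻¹] = kg·s⁻³
  (2) [electric field strength] = kg·m·s⁻³·A⁻¹
  (3) [intensity] = kg·s⁻³
  (4) [kg·s⁻¹] · [s⁻²] = kg·s⁻³
  (5) kg·s⁻³
All reduce to kg·s⁻³ except (2), which is kg·m·s⁻³·A⁻¹.

(2)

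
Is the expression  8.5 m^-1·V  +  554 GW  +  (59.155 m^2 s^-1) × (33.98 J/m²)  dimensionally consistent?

No

In SI base units:
  8.5 m^-1·V:  V·m⁻¹ = J·C⁻¹·m⁻¹ = kg·m·s⁻³·A⁻¹
  554 GW:  W = J·s⁻¹ = kg·m²·s⁻³
  (59.155 m^2 s^-1) × (33.98 J/m²):  [m²·s⁻¹] · [kg·s⁻²] = kg·m²·s⁻³
The terms do not share a single dimension (kg·m²·s⁻³ vs kg·m·s⁻³·A⁻¹).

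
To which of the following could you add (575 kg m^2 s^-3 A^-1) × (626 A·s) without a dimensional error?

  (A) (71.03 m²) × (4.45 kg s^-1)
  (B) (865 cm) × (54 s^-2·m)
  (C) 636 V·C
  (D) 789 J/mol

Reference: [kg·m²·s⁻³·A⁻¹] · [s·A] = kg·m²·s⁻².
Each option:
  (A) [m²] · [kg·s⁻¹] = kg·m²·s⁻¹
  (B) [m] · [m·s⁻²] = m²·s⁻²
  (C) C·V = s·A·J·C⁻¹ = kg·m²·s⁻²  ← same
  (D) J·mol⁻¹ = N·m·mol⁻¹ = kg·m²·s⁻²·mol⁻¹
Only (C) matches kg·m²·s⁻².

(C)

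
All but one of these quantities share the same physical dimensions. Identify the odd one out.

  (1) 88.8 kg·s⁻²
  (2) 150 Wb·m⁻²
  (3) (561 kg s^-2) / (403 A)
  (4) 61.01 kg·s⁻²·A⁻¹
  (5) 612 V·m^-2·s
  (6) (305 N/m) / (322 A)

(1)

Work out the base dimensions of each:
  (1) kg·s⁻²
  (2) Wb·m⁻² = V·s·m⁻² = kg·s⁻²·A⁻¹
  (3) [kg·s⁻²] / [A] = kg·s⁻²·A⁻¹
  (4) kg·s⁻²·A⁻¹
  (5) V·s·m⁻² = J·C⁻¹·s·m⁻² = kg·s⁻²·A⁻¹
  (6) [kg·s⁻²] / [A] = kg·s⁻²·A⁻¹
All reduce to kg·s⁻²·A⁻¹ except (1), which is kg·s⁻².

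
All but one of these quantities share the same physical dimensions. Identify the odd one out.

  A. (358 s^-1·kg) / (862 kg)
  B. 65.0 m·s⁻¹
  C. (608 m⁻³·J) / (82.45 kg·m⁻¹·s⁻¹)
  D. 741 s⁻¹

Reduce each to base SI dimensions:
  A. [kg·s⁻¹] / [kg] = s⁻¹
  B. m·s⁻¹
  C. [kg·m⁻¹·s⁻²] / [kg·m⁻¹·s⁻¹] = s⁻¹
  D. s⁻¹
All reduce to s⁻¹ except B., which is m·s⁻¹.

B.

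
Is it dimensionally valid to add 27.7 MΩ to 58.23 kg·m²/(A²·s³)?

Work out the base dimensions of each:
  27.7 MΩ:  Ω = V·A⁻¹ = kg·m²·s⁻³·A⁻²
  58.23 kg·m²/(A²·s³):  kg·m²·s⁻³·A⁻²
Both are kg·m²·s⁻³·A⁻², so they have the same dimensions and can be added.

Yes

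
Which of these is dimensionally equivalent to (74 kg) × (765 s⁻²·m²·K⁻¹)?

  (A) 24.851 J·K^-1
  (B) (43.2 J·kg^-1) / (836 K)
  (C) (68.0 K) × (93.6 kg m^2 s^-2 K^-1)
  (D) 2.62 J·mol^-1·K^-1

(A)

Reference: [kg] · [m²·s⁻²·K⁻¹] = kg·m²·s⁻²·K⁻¹.
Each option:
  (A) J·K⁻¹ = N·m·K⁻¹ = kg·m²·s⁻²·K⁻¹  ← same
  (B) [m²·s⁻²] / [K] = m²·s⁻²·K⁻¹
  (C) [K] · [kg·m²·s⁻²·K⁻¹] = kg·m²·s⁻²
  (D) J·mol⁻¹·K⁻¹ = N·m·mol⁻¹·K⁻¹ = kg·m²·s⁻²·K⁻¹·mol⁻¹
Only (A) matches kg·m²·s⁻²·K⁻¹.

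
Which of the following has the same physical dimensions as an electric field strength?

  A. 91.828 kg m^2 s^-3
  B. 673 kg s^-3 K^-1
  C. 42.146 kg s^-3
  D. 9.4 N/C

D.

Reference: [electric field strength] = kg·m·s⁻³·A⁻¹.
Each option:
  A. kg·m²·s⁻³
  B. kg·s⁻³·K⁻¹
  C. kg·s⁻³
  D. N·C⁻¹ = kg·m·s⁻²·(s·A)⁻¹ = kg·m·s⁻³·A⁻¹  ← same
Only D. matches kg·m·s⁻³·A⁻¹.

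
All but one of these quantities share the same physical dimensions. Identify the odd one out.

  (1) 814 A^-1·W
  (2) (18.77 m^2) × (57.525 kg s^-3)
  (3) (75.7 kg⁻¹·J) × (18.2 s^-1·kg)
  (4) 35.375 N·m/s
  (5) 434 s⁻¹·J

In SI base units:
  (1) W·A⁻¹ = J·s⁻¹·A⁻¹ = kg·m²·s⁻³·A⁻¹
  (2) [m²] · [kg·s⁻³] = kg·m²·s⁻³
  (3) [m²·s⁻²] · [kg·s⁻¹] = kg·m²·s⁻³
  (4) N·m·s⁻¹ = kg·m·s⁻²·m·s⁻¹ = kg·m²·s⁻³
  (5) J·s⁻¹ = N·m·s⁻¹ = kg·m²·s⁻³
All reduce to kg·m²·s⁻³ except (1), which is kg·m²·s⁻³·A⁻¹.

(1)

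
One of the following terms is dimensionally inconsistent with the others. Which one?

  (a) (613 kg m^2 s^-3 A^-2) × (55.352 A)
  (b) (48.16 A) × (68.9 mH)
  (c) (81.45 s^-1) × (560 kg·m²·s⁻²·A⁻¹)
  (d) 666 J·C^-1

In SI base units:
  (a) [kg·m²·s⁻³·A⁻²] · [A] = kg·m²·s⁻³·A⁻¹
  (b) [A] · [kg·m²·s⁻²·A⁻²] = kg·m²·s⁻²·A⁻¹
  (c) [s⁻¹] · [kg·m²·s⁻²·A⁻¹] = kg·m²·s⁻³·A⁻¹
  (d) J·C⁻¹ = N·m·(s·A)⁻¹ = kg·m²·s⁻³·A⁻¹
All reduce to kg·m²·s⁻³·A⁻¹ except (b), which is kg·m²·s⁻²·A⁻¹.

(b)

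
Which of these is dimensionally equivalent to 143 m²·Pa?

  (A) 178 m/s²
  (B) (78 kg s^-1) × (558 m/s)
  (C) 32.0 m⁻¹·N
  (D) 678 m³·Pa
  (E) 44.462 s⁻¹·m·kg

(B)

Reference: Pa·m² = N·m⁻²·m² = kg·m·s⁻².
Each option:
  (A) m·s⁻²
  (B) [kg·s⁻¹] · [m·s⁻¹] = kg·m·s⁻²  ← same
  (C) N·m⁻¹ = kg·m·s⁻²·m⁻¹ = kg·s⁻²
  (D) Pa·m³ = N·m⁻²·m³ = kg·m²·s⁻²
  (E) kg·m·s⁻¹
Only (B) matches kg·m·s⁻².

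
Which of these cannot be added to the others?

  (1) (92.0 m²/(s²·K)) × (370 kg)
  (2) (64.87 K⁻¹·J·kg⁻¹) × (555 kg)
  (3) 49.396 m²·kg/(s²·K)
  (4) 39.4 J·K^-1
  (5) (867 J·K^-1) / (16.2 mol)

Reduce each to base SI dimensions:
  (1) [m²·s⁻²·K⁻¹] · [kg] = kg·m²·s⁻²·K⁻¹
  (2) [m²·s⁻²·K⁻¹] · [kg] = kg·m²·s⁻²·K⁻¹
  (3) kg·m²·s⁻²·K⁻¹
  (4) J·K⁻¹ = N·m·K⁻¹ = kg·m²·s⁻²·K⁻¹
  (5) [kg·m²·s⁻²·K⁻¹] / [mol] = kg·m²·s⁻²·K⁻¹·mol⁻¹
All reduce to kg·m²·s⁻²·K⁻¹ except (5), which is kg·m²·s⁻²·K⁻¹·mol⁻¹.

(5)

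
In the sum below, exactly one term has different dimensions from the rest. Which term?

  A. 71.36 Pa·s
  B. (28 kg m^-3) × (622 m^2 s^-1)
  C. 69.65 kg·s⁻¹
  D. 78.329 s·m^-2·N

C.

Reduce each to base SI dimensions:
  A. Pa·s = N·m⁻²·s = kg·m⁻¹·s⁻¹
  B. [kg·m⁻³] · [m²·s⁻¹] = kg·m⁻¹·s⁻¹
  C. kg·s⁻¹
  D. N·s·m⁻² = kg·m·s⁻²·s·m⁻² = kg·m⁻¹·s⁻¹
All reduce to kg·m⁻¹·s⁻¹ except C., which is kg·s⁻¹.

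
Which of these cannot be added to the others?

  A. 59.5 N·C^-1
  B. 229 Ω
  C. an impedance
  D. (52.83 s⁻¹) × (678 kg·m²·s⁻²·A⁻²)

A.

Work out the base dimensions of each:
  A. N·C⁻¹ = kg·m·s⁻²·(s·A)⁻¹ = kg·m·s⁻³·A⁻¹
  B. Ω = V·A⁻¹ = kg·m²·s⁻³·A⁻²
  C. [impedance] = kg·m²·s⁻³·A⁻²
  D. [s⁻¹] · [kg·m²·s⁻²·A⁻²] = kg·m²·s⁻³·A⁻²
All reduce to kg·m²·s⁻³·A⁻² except A., which is kg·m·s⁻³·A⁻¹.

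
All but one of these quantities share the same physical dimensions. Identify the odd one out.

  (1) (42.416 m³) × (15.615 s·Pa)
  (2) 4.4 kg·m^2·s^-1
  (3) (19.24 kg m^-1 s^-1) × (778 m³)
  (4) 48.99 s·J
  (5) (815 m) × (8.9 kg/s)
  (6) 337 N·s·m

(5)

Expand each in SI base units:
  (1) [m³] · [kg·m⁻¹·s⁻¹] = kg·m²·s⁻¹
  (2) kg·m²·s⁻¹
  (3) [kg·m⁻¹·s⁻¹] · [m³] = kg·m²·s⁻¹
  (4) J·s = N·m·s = kg·m²·s⁻¹
  (5) [m] · [kg·s⁻¹] = kg·m·s⁻¹
  (6) N·m·s = kg·m·s⁻²·m·s = kg·m²·s⁻¹
All reduce to kg·m²·s⁻¹ except (5), which is kg·m·s⁻¹.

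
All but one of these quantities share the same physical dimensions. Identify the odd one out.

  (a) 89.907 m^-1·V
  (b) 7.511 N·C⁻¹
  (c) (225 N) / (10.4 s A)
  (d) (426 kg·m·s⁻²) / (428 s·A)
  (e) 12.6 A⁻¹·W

(e)

Work out the base dimensions of each:
  (a) V·m⁻¹ = J·C⁻¹·m⁻¹ = kg·m·s⁻³·A⁻¹
  (b) N·C⁻¹ = kg·m·s⁻²·(s·A)⁻¹ = kg·m·s⁻³·A⁻¹
  (c) [kg·m·s⁻²] / [s·A] = kg·m·s⁻³·A⁻¹
  (d) [kg·m·s⁻²] / [s·A] = kg·m·s⁻³·A⁻¹
  (e) W·A⁻¹ = J·s⁻¹·A⁻¹ = kg·m²·s⁻³·A⁻¹
All reduce to kg·m·s⁻³·A⁻¹ except (e), which is kg·m²·s⁻³·A⁻¹.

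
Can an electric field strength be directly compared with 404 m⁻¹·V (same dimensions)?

Yes

Reduce each to base SI dimensions:
  an electric field strength:  [electric field strength] = kg·m·s⁻³·A⁻¹
  404 m⁻¹·V:  V·m⁻¹ = J·C⁻¹·m⁻¹ = kg·m·s⁻³·A⁻¹
Both are kg·m·s⁻³·A⁻¹, so they have the same dimensions and can be added.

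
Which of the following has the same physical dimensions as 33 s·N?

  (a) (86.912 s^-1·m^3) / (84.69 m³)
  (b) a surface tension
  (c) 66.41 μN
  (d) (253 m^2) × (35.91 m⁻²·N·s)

(d)

Reference: N·s = kg·m·s⁻²·s = kg·m·s⁻¹.
Each option:
  (a) [m³·s⁻¹] / [m³] = s⁻¹
  (b) [surface tension] = kg·s⁻²
  (c) N = kg·m·s⁻²
  (d) [m²] · [kg·m⁻¹·s⁻¹] = kg·m·s⁻¹  ← same
Only (d) matches kg·m·s⁻¹.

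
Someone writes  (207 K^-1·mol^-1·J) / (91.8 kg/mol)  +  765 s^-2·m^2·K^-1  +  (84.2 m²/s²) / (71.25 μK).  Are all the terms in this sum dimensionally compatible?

Expand each in SI base units:
  (207 K^-1·mol^-1·J) / (91.8 kg/mol):  [kg·m²·s⁻²·K⁻¹·mol⁻¹] / [kg·mol⁻¹] = m²·s⁻²·K⁻¹
  765 s^-2·m^2·K^-1:  m²·s⁻²·K⁻¹
  (84.2 m²/s²) / (71.25 μK):  [m²·s⁻²] / [K] = m²·s⁻²·K⁻¹
Every term reduces to m²·s⁻²·K⁻¹.

Yes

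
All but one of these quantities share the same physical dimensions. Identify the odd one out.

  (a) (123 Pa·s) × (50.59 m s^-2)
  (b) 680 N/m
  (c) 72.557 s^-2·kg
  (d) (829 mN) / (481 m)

(a)

In SI base units:
  (a) [kg·m⁻¹·s⁻¹] · [m·s⁻²] = kg·s⁻³
  (b) N·m⁻¹ = kg·m·s⁻²·m⁻¹ = kg·s⁻²
  (c) kg·s⁻²
  (d) [kg·m·s⁻²] / [m] = kg·s⁻²
All reduce to kg·s⁻² except (a), which is kg·s⁻³.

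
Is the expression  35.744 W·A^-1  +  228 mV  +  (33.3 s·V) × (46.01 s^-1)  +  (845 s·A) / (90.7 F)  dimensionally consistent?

Yes

Work out the base dimensions of each:
  35.744 W·A^-1:  W·A⁻¹ = J·s⁻¹·A⁻¹ = kg·m²·s⁻³·A⁻¹
  228 mV:  V = J·C⁻¹ = kg·m²·s⁻³·A⁻¹
  (33.3 s·V) × (46.01 s^-1):  [kg·m²·s⁻²·A⁻¹] · [s⁻¹] = kg·m²·s⁻³·A⁻¹
  (845 s·A) / (90.7 F):  [s·A] / [kg⁻¹·m⁻²·s⁴·A²] = kg·m²·s⁻³·A⁻¹
Every term reduces to kg·m²·s⁻³·A⁻¹.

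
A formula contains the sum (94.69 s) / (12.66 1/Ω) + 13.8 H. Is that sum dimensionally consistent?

Yes

In SI base units:
  (94.69 s) / (12.66 1/Ω):  [s] / [kg⁻¹·m⁻²·s³·A²] = kg·m²·s⁻²·A⁻²
  13.8 H:  H = V·s·A⁻¹ = kg·m²·s⁻²·A⁻²
Both are kg·m²·s⁻²·A⁻², so they have the same dimensions and can be added.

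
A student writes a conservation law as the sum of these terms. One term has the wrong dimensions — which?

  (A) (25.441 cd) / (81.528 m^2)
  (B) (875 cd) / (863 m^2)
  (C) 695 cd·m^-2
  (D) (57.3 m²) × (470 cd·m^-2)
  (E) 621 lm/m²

Expand each in SI base units:
  (A) [cd] / [m²] = m⁻²·cd
  (B) [cd] / [m²] = m⁻²·cd
  (C) cd·m⁻² = m⁻²·cd
  (D) [m²] · [m⁻²·cd] = cd
  (E) lm·m⁻² = cd·m⁻² = m⁻²·cd
All reduce to m⁻²·cd except (D), which is cd.

(D)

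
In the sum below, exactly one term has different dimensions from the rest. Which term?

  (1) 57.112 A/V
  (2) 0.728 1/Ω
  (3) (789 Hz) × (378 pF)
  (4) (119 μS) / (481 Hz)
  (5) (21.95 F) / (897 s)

Reduce each to base SI dimensions:
  (1) A·V⁻¹ = A·(J·C⁻¹)⁻¹ = kg⁻¹·m⁻²·s³·A²
  (2) Ω⁻¹ = (V·A⁻¹)⁻¹ = kg⁻¹·m⁻²·s³·A²
  (3) [s⁻¹] · [kg⁻¹·m⁻²·s⁴·A²] = kg⁻¹·m⁻²·s³·A²
  (4) [kg⁻¹·m⁻²·s³·A²] / [s⁻¹] = kg⁻¹·m⁻²·s⁴·A²
  (5) [kg⁻¹·m⁻²·s⁴·A²] / [s] = kg⁻¹·m⁻²·s³·A²
All reduce to kg⁻¹·m⁻²·s³·A² except (4), which is kg⁻¹·m⁻²·s⁴·A².

(4)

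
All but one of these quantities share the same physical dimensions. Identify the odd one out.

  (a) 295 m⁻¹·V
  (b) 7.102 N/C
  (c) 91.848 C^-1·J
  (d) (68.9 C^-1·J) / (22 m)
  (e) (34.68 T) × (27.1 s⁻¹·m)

(c)

Reduce each to base SI dimensions:
  (a) V·m⁻¹ = J·C⁻¹·m⁻¹ = kg·m·s⁻³·A⁻¹
  (b) N·C⁻¹ = kg·m·s⁻²·(s·A)⁻¹ = kg·m·s⁻³·A⁻¹
  (c) J·C⁻¹ = N·m·(s·A)⁻¹ = kg·m²·s⁻³·A⁻¹
  (d) [kg·m²·s⁻³·A⁻¹] / [m] = kg·m·s⁻³·A⁻¹
  (e) [kg·s⁻²·A⁻¹] · [m·s⁻¹] = kg·m·s⁻³·A⁻¹
All reduce to kg·m·s⁻³·A⁻¹ except (c), which is kg·m²·s⁻³·A⁻¹.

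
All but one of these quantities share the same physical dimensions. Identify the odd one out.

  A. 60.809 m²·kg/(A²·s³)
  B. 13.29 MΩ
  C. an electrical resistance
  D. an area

D.

Reduce each to base SI dimensions:
  A. kg·m²·s⁻³·A⁻²
  B. Ω = V·A⁻¹ = kg·m²·s⁻³·A⁻²
  C. [electrical resistance] = kg·m²·s⁻³·A⁻²
  D. [area] = m²
All reduce to kg·m²·s⁻³·A⁻² except D., which is m².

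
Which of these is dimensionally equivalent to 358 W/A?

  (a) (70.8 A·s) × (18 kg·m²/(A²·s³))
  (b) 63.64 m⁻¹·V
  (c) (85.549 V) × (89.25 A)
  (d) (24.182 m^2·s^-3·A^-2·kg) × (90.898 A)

Reference: W·A⁻¹ = J·s⁻¹·A⁻¹ = kg·m²·s⁻³·A⁻¹.
Each option:
  (a) [s·A] · [kg·m²·s⁻³·A⁻²] = kg·m²·s⁻²·A⁻¹
  (b) V·m⁻¹ = J·C⁻¹·m⁻¹ = kg·m·s⁻³·A⁻¹
  (c) [kg·m²·s⁻³·A⁻¹] · [A] = kg·m²·s⁻³
  (d) [kg·m²·s⁻³·A⁻²] · [A] = kg·m²·s⁻³·A⁻¹  ← same
Only (d) matches kg·m²·s⁻³·A⁻¹.

(d)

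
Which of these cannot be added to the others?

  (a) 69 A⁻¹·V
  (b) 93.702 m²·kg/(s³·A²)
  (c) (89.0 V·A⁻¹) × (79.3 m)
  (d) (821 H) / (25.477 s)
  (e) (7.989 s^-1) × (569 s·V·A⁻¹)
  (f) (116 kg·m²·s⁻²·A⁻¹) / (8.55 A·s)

In SI base units:
  (a) V·A⁻¹ = J·C⁻¹·A⁻¹ = kg·m²·s⁻³·A⁻²
  (b) kg·m²·s⁻³·A⁻²
  (c) [kg·m²·s⁻³·A⁻²] · [m] = kg·m³·s⁻³·A⁻²
  (d) [kg·m²·s⁻²·A⁻²] / [s] = kg·m²·s⁻³·A⁻²
  (e) [s⁻¹] · [kg·m²·s⁻²·A⁻²] = kg·m²·s⁻³·A⁻²
  (f) [kg·m²·s⁻²·A⁻¹] / [s·A] = kg·m²·s⁻³·A⁻²
All reduce to kg·m²·s⁻³·A⁻² except (c), which is kg·m³·s⁻³·A⁻².

(c)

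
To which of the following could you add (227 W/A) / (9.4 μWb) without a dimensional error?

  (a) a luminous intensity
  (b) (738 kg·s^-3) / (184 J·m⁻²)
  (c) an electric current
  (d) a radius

Reference: [kg·m²·s⁻³·A⁻¹] / [kg·m²·s⁻²·A⁻¹] = s⁻¹.
Each option:
  (a) [luminous intensity] = cd
  (b) [kg·s⁻³] / [kg·s⁻²] = s⁻¹  ← same
  (c) [electric current] = A
  (d) [radius] = m
Only (b) matches s⁻¹.

(b)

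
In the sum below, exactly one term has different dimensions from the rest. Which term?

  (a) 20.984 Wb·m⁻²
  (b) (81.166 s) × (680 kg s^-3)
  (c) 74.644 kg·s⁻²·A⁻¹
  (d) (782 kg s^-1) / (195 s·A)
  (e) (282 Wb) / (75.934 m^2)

(b)

Reduce each to base SI dimensions:
  (a) Wb·m⁻² = V·s·m⁻² = kg·s⁻²·A⁻¹
  (b) [s] · [kg·s⁻³] = kg·s⁻²
  (c) kg·s⁻²·A⁻¹
  (d) [kg·s⁻¹] / [s·A] = kg·s⁻²·A⁻¹
  (e) [kg·m²·s⁻²·A⁻¹] / [m²] = kg·s⁻²·A⁻¹
All reduce to kg·s⁻²·A⁻¹ except (b), which is kg·s⁻².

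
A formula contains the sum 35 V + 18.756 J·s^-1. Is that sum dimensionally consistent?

No

In SI base units:
  35 V:  V = J·C⁻¹ = kg·m²·s⁻³·A⁻¹
  18.756 J·s^-1:  J·s⁻¹ = N·m·s⁻¹ = kg·m²·s⁻³
kg·m²·s⁻³·A⁻¹ ≠ kg·m²·s⁻³, so they cannot be added.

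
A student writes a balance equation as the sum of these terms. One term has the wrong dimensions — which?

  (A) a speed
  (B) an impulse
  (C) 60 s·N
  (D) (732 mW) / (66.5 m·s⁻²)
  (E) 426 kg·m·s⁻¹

(A)

Work out the base dimensions of each:
  (A) [speed] = m·s⁻¹
  (B) [impulse] = kg·m·s⁻¹
  (C) N·s = kg·m·s⁻²·s = kg·m·s⁻¹
  (D) [kg·m²·s⁻³] / [m·s⁻²] = kg·m·s⁻¹
  (E) kg·m·s⁻¹
All reduce to kg·m·s⁻¹ except (A), which is m·s⁻¹.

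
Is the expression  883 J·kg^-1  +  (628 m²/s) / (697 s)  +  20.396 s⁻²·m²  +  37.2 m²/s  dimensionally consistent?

No

Expand each in SI base units:
  883 J·kg^-1:  J·kg⁻¹ = N·m·kg⁻¹ = m²·s⁻²
  (628 m²/s) / (697 s):  [m²·s⁻¹] / [s] = m²·s⁻²
  20.396 s⁻²·m²:  m²·s⁻²
  37.2 m²/s:  m²·s⁻¹
The terms do not share a single dimension (m²·s⁻² vs m²·s⁻¹).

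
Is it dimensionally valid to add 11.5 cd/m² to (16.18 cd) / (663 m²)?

Yes

Work out the base dimensions of each:
  11.5 cd/m²:  cd·m⁻² = m⁻²·cd
  (16.18 cd) / (663 m²):  [cd] / [m²] = m⁻²·cd
Both are m⁻²·cd, so they have the same dimensions and can be added.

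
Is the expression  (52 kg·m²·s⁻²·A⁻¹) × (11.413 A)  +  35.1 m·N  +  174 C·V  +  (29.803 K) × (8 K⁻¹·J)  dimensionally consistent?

Work out the base dimensions of each:
  (52 kg·m²·s⁻²·A⁻¹) × (11.413 A):  [kg·m²·s⁻²·A⁻¹] · [A] = kg·m²·s⁻²
  35.1 m·N:  N·m = kg·m·s⁻²·m = kg·m²·s⁻²
  174 C·V:  C·V = s·A·J·C⁻¹ = kg·m²·s⁻²
  (29.803 K) × (8 K⁻¹·J):  [K] · [kg·m²·s⁻²·K⁻¹] = kg·m²·s⁻²
Every term reduces to kg·m²·s⁻².

Yes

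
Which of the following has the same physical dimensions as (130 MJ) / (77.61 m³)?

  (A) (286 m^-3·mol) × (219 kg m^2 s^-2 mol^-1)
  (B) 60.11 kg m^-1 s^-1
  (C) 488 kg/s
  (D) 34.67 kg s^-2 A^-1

Reference: [kg·m²·s⁻²] / [m³] = kg·m⁻¹·s⁻².
Each option:
  (A) [m⁻³·mol] · [kg·m²·s⁻²·mol⁻¹] = kg·m⁻¹·s⁻²  ← same
  (B) kg·m⁻¹·s⁻¹
  (C) kg·s⁻¹
  (D) kg·s⁻²·A⁻¹
Only (A) matches kg·m⁻¹·s⁻².

(A)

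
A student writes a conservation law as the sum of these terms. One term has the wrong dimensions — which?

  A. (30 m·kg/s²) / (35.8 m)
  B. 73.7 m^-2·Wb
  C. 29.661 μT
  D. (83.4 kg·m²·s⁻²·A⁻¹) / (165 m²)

Reduce each to base SI dimensions:
  A. [kg·m·s⁻²] / [m] = kg·s⁻²
  B. Wb·m⁻² = V·s·m⁻² = kg·s⁻²·A⁻¹
  C. T = Wb·m⁻² = kg·s⁻²·A⁻¹
  D. [kg·m²·s⁻²·A⁻¹] / [m²] = kg·s⁻²·A⁻¹
All reduce to kg·s⁻²·A⁻¹ except A., which is kg·s⁻².

A.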